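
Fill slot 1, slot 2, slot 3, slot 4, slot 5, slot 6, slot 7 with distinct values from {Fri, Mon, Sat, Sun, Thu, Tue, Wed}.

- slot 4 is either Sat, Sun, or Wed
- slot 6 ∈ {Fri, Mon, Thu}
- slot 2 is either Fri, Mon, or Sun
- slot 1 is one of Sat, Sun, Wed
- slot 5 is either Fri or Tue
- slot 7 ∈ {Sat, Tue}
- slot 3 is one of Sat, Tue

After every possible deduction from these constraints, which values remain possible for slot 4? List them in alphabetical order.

The 7 variables together cover exactly {Fri, Mon, Sat, Sun, Thu, Tue, Wed} — 7 values for 7 variables — and Thu appears only in slot 6's list, so slot 6 = Thu.
The 6 still-open variables draw from only 6 values {Fri, Mon, Sat, Sun, Tue, Wed}, so each is used; only slot 2 can be Mon, hence slot 2 = Mon.
The 5 still-open variables together cover exactly {Fri, Sat, Sun, Tue, Wed} — 5 values for 5 variables — and Fri appears only in slot 5's list, so slot 5 = Fri.
The 2 variables slot 3 and slot 7 are confined to {Sat, Tue}, which locks those values in; drop them from slot 1, slot 4.
No further eliminations apply; slot 4 can still be any of Sun, Wed.

Sun, Wed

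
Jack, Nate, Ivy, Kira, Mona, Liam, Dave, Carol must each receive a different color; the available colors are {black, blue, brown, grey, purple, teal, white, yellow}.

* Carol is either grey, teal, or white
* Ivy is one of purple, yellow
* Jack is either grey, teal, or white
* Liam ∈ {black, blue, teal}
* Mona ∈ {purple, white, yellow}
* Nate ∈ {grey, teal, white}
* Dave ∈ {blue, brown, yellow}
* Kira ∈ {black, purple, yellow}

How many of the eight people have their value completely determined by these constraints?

3

Among the 8 variables, brown fits only Dave (and all 8 values in {black, blue, brown, grey, purple, teal, white, yellow} must be used), so Dave = brown.
Among the 7 still-open variables, blue fits only Liam (and all 7 values in {black, blue, grey, purple, teal, white, yellow} must be used), so Liam = blue.
The 6 still-open variables together cover exactly {black, grey, purple, teal, white, yellow} — 6 values for 6 variables — and black appears only in Kira's list, so Kira = black.
Jack, Nate, Carol share exactly the 3 values {grey, teal, white}; by pigeonhole those values go to them, so strike grey, teal, white from Mona.
Determined: Kira=black, Liam=blue, Dave=brown. The other people each still have more than one consistent value. That makes 3.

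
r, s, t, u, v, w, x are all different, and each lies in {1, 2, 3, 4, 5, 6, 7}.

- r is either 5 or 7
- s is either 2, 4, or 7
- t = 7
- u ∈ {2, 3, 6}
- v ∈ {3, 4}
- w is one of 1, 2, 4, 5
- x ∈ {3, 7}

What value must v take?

t must be 7 (only option left). So r, s, x can't be 7.
That leaves x = 3. Eliminate 3 elsewhere: u, v.
So v = 4.

4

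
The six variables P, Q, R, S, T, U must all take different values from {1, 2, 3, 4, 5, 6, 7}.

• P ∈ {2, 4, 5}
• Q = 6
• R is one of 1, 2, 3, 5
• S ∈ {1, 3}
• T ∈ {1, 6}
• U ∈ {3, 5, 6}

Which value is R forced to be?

2

Q must be 6 (only option left). Remove 6 from T, U.
T must be 1 (only option left). Eliminate 1 elsewhere: R, S.
S's domain is down to {3}, so S = 3. So R, U can't be 3.
U must be 5 (only option left). Strike 5 from P, R.
So R = 2.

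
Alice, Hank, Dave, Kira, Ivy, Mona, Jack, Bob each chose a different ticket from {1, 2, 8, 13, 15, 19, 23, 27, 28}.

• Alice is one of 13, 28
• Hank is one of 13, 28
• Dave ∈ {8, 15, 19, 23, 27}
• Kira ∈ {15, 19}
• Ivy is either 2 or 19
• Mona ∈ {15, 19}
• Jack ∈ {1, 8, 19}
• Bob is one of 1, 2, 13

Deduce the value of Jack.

Alice and Hank share exactly the 2 values {13, 28}; by pigeonhole those values go to them, so strike 13, 28 from Bob.
Kira and Mona share exactly the 2 values {15, 19}; by pigeonhole those values go to them, so strike 15, 19 from Dave, Ivy, Jack.
Ivy must be 2 (only option left). Strike 2 from Bob.
Bob's domain is down to {1}, so Bob = 1. So Jack can't be 1.
So Jack = 8.

8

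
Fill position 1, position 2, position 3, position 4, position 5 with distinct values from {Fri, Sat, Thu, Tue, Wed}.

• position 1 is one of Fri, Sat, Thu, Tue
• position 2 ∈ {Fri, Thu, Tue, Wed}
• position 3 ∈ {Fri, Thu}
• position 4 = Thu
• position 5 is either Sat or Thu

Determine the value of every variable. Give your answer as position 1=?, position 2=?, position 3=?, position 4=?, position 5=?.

position 4's domain is down to {Thu}, so position 4 = Thu. Eliminate Thu elsewhere: position 1, position 2, position 3, position 5.
That leaves position 5 = Sat. So position 1 can't be Sat.
position 3 has just one choice, so position 3 = Fri. Remove Fri from position 1, position 2.
position 1 must be Tue (only option left). Strike Tue from position 2.
That leaves position 2 = Wed.

position 1=Tue, position 2=Wed, position 3=Fri, position 4=Thu, position 5=Sat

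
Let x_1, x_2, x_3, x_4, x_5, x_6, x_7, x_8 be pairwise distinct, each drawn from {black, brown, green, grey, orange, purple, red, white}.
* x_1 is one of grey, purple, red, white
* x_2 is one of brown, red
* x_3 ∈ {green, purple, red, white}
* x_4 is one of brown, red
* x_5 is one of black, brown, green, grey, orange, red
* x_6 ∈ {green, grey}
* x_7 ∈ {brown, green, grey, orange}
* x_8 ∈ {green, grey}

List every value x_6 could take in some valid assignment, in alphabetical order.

green, grey

The 8 variables together cover exactly {black, brown, green, grey, orange, purple, red, white} — 8 values for 8 variables — and black appears only in x_5's list, so x_5 = black.
The 7 still-open variables draw from only 7 values {brown, green, grey, orange, purple, red, white}, so each is used; only x_7 can be orange, hence x_7 = orange.
The 2 variables x_2 and x_4 are confined to {brown, red}, which locks those values in; drop them from x_1, x_3.
x_6 and x_8 share exactly the 2 values {green, grey}; by pigeonhole those values go to them, so strike green, grey from x_1, x_3.
No further eliminations apply; x_6 can still be any of green, grey.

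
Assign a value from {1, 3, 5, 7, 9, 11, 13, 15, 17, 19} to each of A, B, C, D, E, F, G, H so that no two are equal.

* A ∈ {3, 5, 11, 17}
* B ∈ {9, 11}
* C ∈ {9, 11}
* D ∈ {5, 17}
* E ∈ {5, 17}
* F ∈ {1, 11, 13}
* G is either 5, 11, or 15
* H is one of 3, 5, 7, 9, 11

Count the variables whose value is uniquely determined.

B and C share exactly the 2 values {9, 11}; by pigeonhole those values go to them, so strike 9, 11 from A, F, G, H.
D and E between them cover only {5, 17} — a naked pair. Remove those values from A, G, H.
A's domain is down to {3}, so A = 3. Strike 3 from H.
That leaves G = 15.
H has just one choice, so H = 7.
Determined: A=3, G=15, H=7. The other variables each still have more than one consistent value. That makes 3.

3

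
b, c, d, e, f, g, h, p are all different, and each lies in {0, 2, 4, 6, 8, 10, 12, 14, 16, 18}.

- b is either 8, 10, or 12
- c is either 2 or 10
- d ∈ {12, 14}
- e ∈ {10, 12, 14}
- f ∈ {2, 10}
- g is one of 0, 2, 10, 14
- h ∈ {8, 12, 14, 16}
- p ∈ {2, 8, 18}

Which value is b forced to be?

8

The 8 variables together cover exactly {0, 2, 8, 10, 12, 14, 16, 18} — 8 values for 8 variables — and 0 appears only in g's list, so g = 0.
Among the 7 still-open variables, 16 fits only h (and all 7 values in {2, 8, 10, 12, 14, 16, 18} must be used), so h = 16.
Among the 6 still-open variables, 18 fits only p (and all 6 values in {2, 8, 10, 12, 14, 18} must be used), so p = 18.
Among the 5 still-open variables, 8 fits only b (and all 5 values in {2, 8, 10, 12, 14} must be used), so b = 8.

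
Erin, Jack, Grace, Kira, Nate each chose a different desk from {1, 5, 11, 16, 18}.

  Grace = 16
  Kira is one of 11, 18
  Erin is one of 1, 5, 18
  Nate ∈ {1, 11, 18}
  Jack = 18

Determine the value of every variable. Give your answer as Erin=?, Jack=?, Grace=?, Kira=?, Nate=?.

Erin=5, Jack=18, Grace=16, Kira=11, Nate=1

Jack's domain is down to {18}, so Jack = 18. Eliminate 18 elsewhere: Erin, Kira, Nate.
Grace must be 16 (only option left).
Kira must be 11 (only option left). Strike 11 from Nate.
That leaves Nate = 1. Eliminate 1 elsewhere: Erin.
That leaves Erin = 5.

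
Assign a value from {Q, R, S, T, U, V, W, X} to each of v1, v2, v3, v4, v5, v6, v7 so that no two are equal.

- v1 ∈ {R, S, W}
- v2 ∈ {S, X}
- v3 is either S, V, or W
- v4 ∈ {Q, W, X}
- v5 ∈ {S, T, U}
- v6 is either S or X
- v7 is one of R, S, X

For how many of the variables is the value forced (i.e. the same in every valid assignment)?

4

The 2 variables v2 and v6 are confined to {S, X}, which locks those values in; drop them from v1, v3, v4, v5, v7.
v7 must be R (only option left). Remove R from v1.
That leaves v1 = W. Eliminate W elsewhere: v3, v4.
v3's domain is down to {V}, so v3 = V.
v4's domain is down to {Q}, so v4 = Q.
Determined: v1=W, v3=V, v4=Q, v7=R. The other variables each still have more than one consistent value. That makes 4.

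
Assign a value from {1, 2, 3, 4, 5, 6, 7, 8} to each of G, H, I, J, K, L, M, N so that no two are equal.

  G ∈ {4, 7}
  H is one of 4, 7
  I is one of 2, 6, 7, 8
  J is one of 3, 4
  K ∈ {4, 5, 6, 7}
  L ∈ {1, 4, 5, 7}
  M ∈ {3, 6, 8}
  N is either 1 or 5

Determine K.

6

The 8 variables draw from only 8 values {1, 2, 3, 4, 5, 6, 7, 8}, so each is used; only I can be 2, hence I = 2.
The 7 still-open variables draw from only 7 values {1, 3, 4, 5, 6, 7, 8}, so each is used; only M can be 8, hence M = 8.
The 6 still-open variables draw from only 6 values {1, 3, 4, 5, 6, 7}, so each is used; only J can be 3, hence J = 3.
Among the 5 still-open variables, 6 fits only K (and all 5 values in {1, 4, 5, 6, 7} must be used), so K = 6.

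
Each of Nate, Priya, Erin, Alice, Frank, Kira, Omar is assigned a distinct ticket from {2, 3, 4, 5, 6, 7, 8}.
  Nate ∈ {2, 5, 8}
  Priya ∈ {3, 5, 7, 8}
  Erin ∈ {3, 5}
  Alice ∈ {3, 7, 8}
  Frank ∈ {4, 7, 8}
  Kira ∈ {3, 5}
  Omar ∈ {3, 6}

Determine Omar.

6

Among the 7 variables, 2 fits only Nate (and all 7 values in {2, 3, 4, 5, 6, 7, 8} must be used), so Nate = 2.
The 6 still-open variables together cover exactly {3, 4, 5, 6, 7, 8} — 6 values for 6 variables — and 4 appears only in Frank's list, so Frank = 4.
The 5 still-open variables draw from only 5 values {3, 5, 6, 7, 8}, so each is used; only Omar can be 6, hence Omar = 6.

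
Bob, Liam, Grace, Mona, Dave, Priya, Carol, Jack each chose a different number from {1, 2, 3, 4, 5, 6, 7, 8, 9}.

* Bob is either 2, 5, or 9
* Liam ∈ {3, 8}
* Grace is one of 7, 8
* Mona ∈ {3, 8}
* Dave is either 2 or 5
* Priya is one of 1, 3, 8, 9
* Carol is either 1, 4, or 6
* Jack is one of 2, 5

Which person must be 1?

Liam and Mona share exactly the 2 values {3, 8}; by pigeonhole those values go to them, so strike 3, 8 from Grace, Priya.
That leaves Grace = 7.
Dave and Jack between them cover only {2, 5} — a naked pair. Remove those values from Bob.
That leaves Bob = 9. So Priya can't be 9.
So 1 goes to Priya.

Priya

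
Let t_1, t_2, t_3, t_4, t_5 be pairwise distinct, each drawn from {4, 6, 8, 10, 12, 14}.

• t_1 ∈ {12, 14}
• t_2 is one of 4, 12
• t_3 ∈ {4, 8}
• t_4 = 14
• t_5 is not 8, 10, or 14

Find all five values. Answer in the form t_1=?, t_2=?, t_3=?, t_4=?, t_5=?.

t_1=12, t_2=4, t_3=8, t_4=14, t_5=6

t_4 must be 14 (only option left). Eliminate 14 elsewhere: t_1.
t_1 has just one choice, so t_1 = 12. So t_2, t_5 can't be 12.
t_2 must be 4 (only option left). Strike 4 from t_3, t_5.
t_3 must be 8 (only option left).
t_5 must be 6 (only option left).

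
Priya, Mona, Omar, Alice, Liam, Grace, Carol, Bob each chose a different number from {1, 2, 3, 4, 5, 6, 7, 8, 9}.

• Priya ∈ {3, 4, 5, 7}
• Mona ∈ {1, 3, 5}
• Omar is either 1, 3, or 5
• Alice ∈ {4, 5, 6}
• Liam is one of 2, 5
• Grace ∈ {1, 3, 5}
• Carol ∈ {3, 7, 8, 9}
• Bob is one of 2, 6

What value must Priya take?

7

Mona, Omar, Grace share exactly the 3 values {1, 3, 5}; by pigeonhole those values go to them, so strike 1, 3, 5 from Priya, Alice, Liam, Carol.
Liam's domain is down to {2}, so Liam = 2. Remove 2 from Bob.
Bob must be 6 (only option left). Strike 6 from Alice.
Alice has just one choice, so Alice = 4. So Priya can't be 4.
So Priya = 7.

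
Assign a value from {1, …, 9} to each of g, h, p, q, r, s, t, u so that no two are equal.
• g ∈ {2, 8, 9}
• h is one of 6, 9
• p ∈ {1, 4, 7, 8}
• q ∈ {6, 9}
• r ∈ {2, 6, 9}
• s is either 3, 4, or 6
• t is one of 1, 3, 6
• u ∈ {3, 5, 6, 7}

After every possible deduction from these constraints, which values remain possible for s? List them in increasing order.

3, 4

The 2 variables h and q are confined to {6, 9}, which locks those values in; drop them from g, r, s, t, u.
That leaves r = 2. Strike 2 from g.
g must be 8 (only option left). Remove 8 from p.
No further eliminations apply; s can still be any of 3, 4.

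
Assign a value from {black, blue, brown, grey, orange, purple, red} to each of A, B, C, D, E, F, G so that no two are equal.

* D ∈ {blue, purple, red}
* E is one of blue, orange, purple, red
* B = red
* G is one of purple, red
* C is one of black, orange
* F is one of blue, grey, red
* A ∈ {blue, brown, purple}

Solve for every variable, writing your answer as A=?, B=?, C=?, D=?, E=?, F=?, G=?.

A=brown, B=red, C=black, D=blue, E=orange, F=grey, G=purple

B must be red (only option left). Remove red from D, E, F, G.
G's domain is down to {purple}, so G = purple. Remove purple from A, D, E.
D must be blue (only option left). Eliminate blue elsewhere: A, E, F.
That leaves E = orange. Eliminate orange elsewhere: C.
That leaves F = grey.
A's domain is down to {brown}, so A = brown.
That leaves C = black.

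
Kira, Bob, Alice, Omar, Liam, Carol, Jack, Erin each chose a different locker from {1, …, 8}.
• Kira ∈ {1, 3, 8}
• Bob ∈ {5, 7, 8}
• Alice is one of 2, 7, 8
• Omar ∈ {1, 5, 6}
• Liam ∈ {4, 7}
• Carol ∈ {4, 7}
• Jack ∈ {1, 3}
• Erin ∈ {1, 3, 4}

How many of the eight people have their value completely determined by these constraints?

The 8 variables draw from only 8 values {1, 2, 3, 4, 5, 6, 7, 8}, so each is used; only Alice can be 2, hence Alice = 2.
Among the 7 still-open variables, 6 fits only Omar (and all 7 values in {1, 3, 4, 5, 6, 7, 8} must be used), so Omar = 6.
Among the 6 still-open variables, 5 fits only Bob (and all 6 values in {1, 3, 4, 5, 7, 8} must be used), so Bob = 5.
The 5 still-open variables together cover exactly {1, 3, 4, 7, 8} — 5 values for 5 variables — and 8 appears only in Kira's list, so Kira = 8.
Liam and Carol between them cover only {4, 7} — a naked pair. Remove those values from Erin.
Determined: Kira=8, Bob=5, Alice=2, Omar=6. The other people each still have more than one consistent value. That makes 4.

4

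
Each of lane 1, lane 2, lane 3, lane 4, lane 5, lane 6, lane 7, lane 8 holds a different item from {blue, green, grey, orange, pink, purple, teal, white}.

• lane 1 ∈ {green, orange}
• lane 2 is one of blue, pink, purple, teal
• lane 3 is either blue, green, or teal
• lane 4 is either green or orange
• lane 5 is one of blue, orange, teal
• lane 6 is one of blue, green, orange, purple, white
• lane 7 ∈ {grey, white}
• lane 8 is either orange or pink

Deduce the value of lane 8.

pink

The 8 variables together cover exactly {blue, green, grey, orange, pink, purple, teal, white} — 8 values for 8 variables — and grey appears only in lane 7's list, so lane 7 = grey.
Among the 7 still-open variables, white fits only lane 6 (and all 7 values in {blue, green, orange, pink, purple, teal, white} must be used), so lane 6 = white.
The 6 still-open variables draw from only 6 values {blue, green, orange, pink, purple, teal}, so each is used; only lane 2 can be purple, hence lane 2 = purple.
The 5 still-open variables draw from only 5 values {blue, green, orange, pink, teal}, so each is used; only lane 8 can be pink, hence lane 8 = pink.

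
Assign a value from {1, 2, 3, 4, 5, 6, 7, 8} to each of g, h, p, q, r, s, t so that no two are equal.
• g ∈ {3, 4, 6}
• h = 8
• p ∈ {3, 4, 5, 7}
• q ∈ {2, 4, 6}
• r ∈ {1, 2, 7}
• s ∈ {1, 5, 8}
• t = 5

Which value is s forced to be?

h must be 8 (only option left). Eliminate 8 elsewhere: s.
t must be 5 (only option left). Strike 5 from p, s.
So s = 1.

1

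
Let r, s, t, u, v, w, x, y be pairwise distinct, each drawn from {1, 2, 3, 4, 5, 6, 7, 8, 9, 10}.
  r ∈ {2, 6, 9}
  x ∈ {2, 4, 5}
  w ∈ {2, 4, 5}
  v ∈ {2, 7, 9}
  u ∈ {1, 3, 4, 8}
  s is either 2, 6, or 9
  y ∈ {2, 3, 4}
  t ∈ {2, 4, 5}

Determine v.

The 3 variables t, w, x are confined to {2, 4, 5}, which locks those values in; drop them from r, s, u, v, y.
y must be 3 (only option left). So u can't be 3.
r and s between them cover only {6, 9} — a naked pair. Remove those values from v.
So v = 7.

7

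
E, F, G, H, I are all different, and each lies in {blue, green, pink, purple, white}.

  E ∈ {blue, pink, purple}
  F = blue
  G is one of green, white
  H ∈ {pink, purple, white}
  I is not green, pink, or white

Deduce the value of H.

F has just one choice, so F = blue. So E, I can't be blue.
I's domain is down to {purple}, so I = purple. Remove purple from E, H.
E's domain is down to {pink}, so E = pink. So H can't be pink.
So H = white.

white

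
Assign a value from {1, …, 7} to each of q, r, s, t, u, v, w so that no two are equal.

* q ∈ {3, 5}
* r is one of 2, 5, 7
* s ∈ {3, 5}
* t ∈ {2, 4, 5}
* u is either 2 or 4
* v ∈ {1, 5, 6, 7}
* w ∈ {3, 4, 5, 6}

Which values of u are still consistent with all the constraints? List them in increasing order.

2, 4

Among the 7 variables, 1 fits only v (and all 7 values in {1, 2, 3, 4, 5, 6, 7} must be used), so v = 1.
The 6 still-open variables draw from only 6 values {2, 3, 4, 5, 6, 7}, so each is used; only w can be 6, hence w = 6.
The 5 still-open variables together cover exactly {2, 3, 4, 5, 7} — 5 values for 5 variables — and 7 appears only in r's list, so r = 7.
The 2 variables q and s are confined to {3, 5}, which locks those values in; drop them from t.
No further eliminations apply; u can still be any of 2, 4.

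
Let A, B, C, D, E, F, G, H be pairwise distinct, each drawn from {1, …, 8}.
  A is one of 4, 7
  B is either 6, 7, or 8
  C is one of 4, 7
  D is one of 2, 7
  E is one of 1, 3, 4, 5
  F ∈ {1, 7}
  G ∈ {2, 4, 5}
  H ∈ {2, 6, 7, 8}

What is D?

The 8 variables together cover exactly {1, 2, 3, 4, 5, 6, 7, 8} — 8 values for 8 variables — and 3 appears only in E's list, so E = 3.
The 7 still-open variables together cover exactly {1, 2, 4, 5, 6, 7, 8} — 7 values for 7 variables — and 1 appears only in F's list, so F = 1.
Among the 6 still-open variables, 5 fits only G (and all 6 values in {2, 4, 5, 6, 7, 8} must be used), so G = 5.
A and C share exactly the 2 values {4, 7}; by pigeonhole those values go to them, so strike 4, 7 from B, D, H.
So D = 2.

2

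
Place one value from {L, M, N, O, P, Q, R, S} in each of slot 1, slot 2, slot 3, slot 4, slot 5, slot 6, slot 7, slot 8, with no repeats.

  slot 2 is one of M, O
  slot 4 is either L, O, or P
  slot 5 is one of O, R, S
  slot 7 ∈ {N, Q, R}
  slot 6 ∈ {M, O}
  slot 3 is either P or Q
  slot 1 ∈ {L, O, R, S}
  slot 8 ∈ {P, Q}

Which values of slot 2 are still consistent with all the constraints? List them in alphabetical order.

Among the 8 variables, N fits only slot 7 (and all 8 values in {L, M, N, O, P, Q, R, S} must be used), so slot 7 = N.
The 2 variables slot 2 and slot 6 are confined to {M, O}, which locks those values in; drop them from slot 1, slot 4, slot 5.
The 2 variables slot 3 and slot 8 are confined to {P, Q}, which locks those values in; drop them from slot 4.
slot 4 must be L (only option left). Remove L from slot 1.
No further eliminations apply; slot 2 can still be any of M, O.

M, O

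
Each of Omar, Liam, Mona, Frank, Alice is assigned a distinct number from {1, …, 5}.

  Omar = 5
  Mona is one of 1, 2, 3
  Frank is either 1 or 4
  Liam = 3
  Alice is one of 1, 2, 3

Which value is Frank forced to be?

4

Omar's domain is down to {5}, so Omar = 5.
That leaves Liam = 3. Remove 3 from Mona, Alice.
Among the 3 still-open variables, 4 fits only Frank (and all 3 values in {1, 2, 4} must be used), so Frank = 4.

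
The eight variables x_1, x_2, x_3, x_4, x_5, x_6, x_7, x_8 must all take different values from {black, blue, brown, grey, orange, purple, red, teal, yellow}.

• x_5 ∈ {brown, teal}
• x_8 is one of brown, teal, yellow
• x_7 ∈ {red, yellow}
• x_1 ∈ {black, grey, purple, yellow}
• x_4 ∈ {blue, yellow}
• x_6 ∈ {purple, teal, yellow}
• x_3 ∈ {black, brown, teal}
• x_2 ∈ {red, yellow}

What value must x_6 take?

purple

The 8 variables draw from only 8 values {black, blue, brown, grey, purple, red, teal, yellow}, so each is used; only x_4 can be blue, hence x_4 = blue.
The 7 still-open variables draw from only 7 values {black, brown, grey, purple, red, teal, yellow}, so each is used; only x_1 can be grey, hence x_1 = grey.
The 6 still-open variables draw from only 6 values {black, brown, purple, red, teal, yellow}, so each is used; only x_3 can be black, hence x_3 = black.
The 5 still-open variables together cover exactly {brown, purple, red, teal, yellow} — 5 values for 5 variables — and purple appears only in x_6's list, so x_6 = purple.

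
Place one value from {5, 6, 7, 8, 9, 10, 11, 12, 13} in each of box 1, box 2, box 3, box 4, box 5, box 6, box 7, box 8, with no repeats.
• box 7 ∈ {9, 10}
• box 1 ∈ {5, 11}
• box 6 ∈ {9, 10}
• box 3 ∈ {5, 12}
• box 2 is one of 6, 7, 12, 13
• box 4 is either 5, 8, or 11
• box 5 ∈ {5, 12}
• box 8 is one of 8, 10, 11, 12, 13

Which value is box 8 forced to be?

13

box 3 and box 5 share exactly the 2 values {5, 12}; by pigeonhole those values go to them, so strike 5, 12 from box 1, box 2, box 4, box 8.
box 1's domain is down to {11}, so box 1 = 11. So box 4, box 8 can't be 11.
box 4 must be 8 (only option left). Remove 8 from box 8.
The 2 variables box 6 and box 7 are confined to {9, 10}, which locks those values in; drop them from box 8.
So box 8 = 13.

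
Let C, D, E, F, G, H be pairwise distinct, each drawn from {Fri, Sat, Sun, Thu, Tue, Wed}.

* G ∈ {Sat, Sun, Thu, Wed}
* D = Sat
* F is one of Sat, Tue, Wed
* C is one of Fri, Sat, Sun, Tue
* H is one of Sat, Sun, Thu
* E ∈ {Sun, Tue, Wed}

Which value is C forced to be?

D must be Sat (only option left). Strike Sat from C, F, G, H.
The 5 still-open variables draw from only 5 values {Fri, Sun, Thu, Tue, Wed}, so each is used; only C can be Fri, hence C = Fri.

Fri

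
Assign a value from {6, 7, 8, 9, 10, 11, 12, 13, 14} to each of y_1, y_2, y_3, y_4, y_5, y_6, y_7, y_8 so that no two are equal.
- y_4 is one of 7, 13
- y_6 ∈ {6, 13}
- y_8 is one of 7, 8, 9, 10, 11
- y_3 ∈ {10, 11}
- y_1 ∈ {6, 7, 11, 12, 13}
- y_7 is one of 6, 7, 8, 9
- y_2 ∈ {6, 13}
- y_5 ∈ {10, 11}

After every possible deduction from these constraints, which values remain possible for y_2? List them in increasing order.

6, 13

The 8 variables draw from only 8 values {6, 7, 8, 9, 10, 11, 12, 13}, so each is used; only y_1 can be 12, hence y_1 = 12.
y_2 and y_6 between them cover only {6, 13} — a naked pair. Remove those values from y_4, y_7.
y_4 has just one choice, so y_4 = 7. Remove 7 from y_7, y_8.
y_3 and y_5 share exactly the 2 values {10, 11}; by pigeonhole those values go to them, so strike 10, 11 from y_8.
No further eliminations apply; y_2 can still be any of 6, 13.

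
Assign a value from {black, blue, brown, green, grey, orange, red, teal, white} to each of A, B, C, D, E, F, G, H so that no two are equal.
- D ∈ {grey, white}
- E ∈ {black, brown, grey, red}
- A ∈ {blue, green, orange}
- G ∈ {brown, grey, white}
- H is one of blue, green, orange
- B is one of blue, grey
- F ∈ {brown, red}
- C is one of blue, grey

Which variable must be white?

D

The 8 variables together cover exactly {black, blue, brown, green, grey, orange, red, white} — 8 values for 8 variables — and black appears only in E's list, so E = black.
The 7 still-open variables draw from only 7 values {blue, brown, green, grey, orange, red, white}, so each is used; only F can be red, hence F = red.
Among the 6 still-open variables, brown fits only G (and all 6 values in {blue, brown, green, grey, orange, white} must be used), so G = brown.
Among the 5 still-open variables, white fits only D (and all 5 values in {blue, green, grey, orange, white} must be used), so D = white.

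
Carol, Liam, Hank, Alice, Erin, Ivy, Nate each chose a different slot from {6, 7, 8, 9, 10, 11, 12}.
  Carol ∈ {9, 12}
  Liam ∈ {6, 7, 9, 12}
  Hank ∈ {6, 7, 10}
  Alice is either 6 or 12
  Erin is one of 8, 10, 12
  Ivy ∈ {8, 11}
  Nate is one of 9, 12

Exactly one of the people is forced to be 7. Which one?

Liam

The 7 variables together cover exactly {6, 7, 8, 9, 10, 11, 12} — 7 values for 7 variables — and 11 appears only in Ivy's list, so Ivy = 11.
The 6 still-open variables together cover exactly {6, 7, 8, 9, 10, 12} — 6 values for 6 variables — and 8 appears only in Erin's list, so Erin = 8.
The 5 still-open variables draw from only 5 values {6, 7, 9, 10, 12}, so each is used; only Hank can be 10, hence Hank = 10.
Among the 4 still-open variables, 7 fits only Liam (and all 4 values in {6, 7, 9, 12} must be used), so Liam = 7.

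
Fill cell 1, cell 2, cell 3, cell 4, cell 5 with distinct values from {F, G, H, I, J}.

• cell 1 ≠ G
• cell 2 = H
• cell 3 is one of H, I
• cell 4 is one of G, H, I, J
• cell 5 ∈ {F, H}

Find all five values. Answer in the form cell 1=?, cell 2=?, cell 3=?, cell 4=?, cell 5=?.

cell 2 must be H (only option left). Eliminate H elsewhere: cell 1, cell 3, cell 4, cell 5.
That leaves cell 3 = I. So cell 1, cell 4 can't be I.
cell 5 must be F (only option left). Eliminate F elsewhere: cell 1.
cell 1 must be J (only option left). Eliminate J elsewhere: cell 4.
That leaves cell 4 = G.

cell 1=J, cell 2=H, cell 3=I, cell 4=G, cell 5=F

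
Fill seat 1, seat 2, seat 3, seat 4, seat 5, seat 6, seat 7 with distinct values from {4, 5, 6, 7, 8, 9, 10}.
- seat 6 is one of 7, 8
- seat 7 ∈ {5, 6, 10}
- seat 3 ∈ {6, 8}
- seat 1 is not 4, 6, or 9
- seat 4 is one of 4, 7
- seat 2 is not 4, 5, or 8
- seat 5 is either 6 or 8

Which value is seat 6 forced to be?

The 7 variables together cover exactly {4, 5, 6, 7, 8, 9, 10} — 7 values for 7 variables — and 4 appears only in seat 4's list, so seat 4 = 4.
Among the 6 still-open variables, 9 fits only seat 2 (and all 6 values in {5, 6, 7, 8, 9, 10} must be used), so seat 2 = 9.
The 2 variables seat 3 and seat 5 are confined to {6, 8}, which locks those values in; drop them from seat 1, seat 6, seat 7.
So seat 6 = 7.

7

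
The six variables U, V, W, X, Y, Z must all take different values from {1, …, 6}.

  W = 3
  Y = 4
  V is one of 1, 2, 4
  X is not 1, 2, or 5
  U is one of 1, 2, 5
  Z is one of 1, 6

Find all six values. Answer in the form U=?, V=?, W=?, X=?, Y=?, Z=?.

U=5, V=2, W=3, X=6, Y=4, Z=1

W must be 3 (only option left). Remove 3 from X.
Y has just one choice, so Y = 4. So V, X can't be 4.
That leaves X = 6. So Z can't be 6.
Z has just one choice, so Z = 1. Strike 1 from U, V.
That leaves V = 2. Eliminate 2 elsewhere: U.
U's domain is down to {5}, so U = 5.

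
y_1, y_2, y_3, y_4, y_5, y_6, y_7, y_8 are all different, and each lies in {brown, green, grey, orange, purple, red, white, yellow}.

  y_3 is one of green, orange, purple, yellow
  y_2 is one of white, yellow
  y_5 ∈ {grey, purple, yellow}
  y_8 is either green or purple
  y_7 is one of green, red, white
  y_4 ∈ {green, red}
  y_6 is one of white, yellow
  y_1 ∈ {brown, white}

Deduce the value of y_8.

The 8 variables together cover exactly {brown, green, grey, orange, purple, red, white, yellow} — 8 values for 8 variables — and brown appears only in y_1's list, so y_1 = brown.
Among the 7 still-open variables, grey fits only y_5 (and all 7 values in {green, grey, orange, purple, red, white, yellow} must be used), so y_5 = grey.
The 6 still-open variables together cover exactly {green, orange, purple, red, white, yellow} — 6 values for 6 variables — and orange appears only in y_3's list, so y_3 = orange.
Among the 5 still-open variables, purple fits only y_8 (and all 5 values in {green, purple, red, white, yellow} must be used), so y_8 = purple.

purple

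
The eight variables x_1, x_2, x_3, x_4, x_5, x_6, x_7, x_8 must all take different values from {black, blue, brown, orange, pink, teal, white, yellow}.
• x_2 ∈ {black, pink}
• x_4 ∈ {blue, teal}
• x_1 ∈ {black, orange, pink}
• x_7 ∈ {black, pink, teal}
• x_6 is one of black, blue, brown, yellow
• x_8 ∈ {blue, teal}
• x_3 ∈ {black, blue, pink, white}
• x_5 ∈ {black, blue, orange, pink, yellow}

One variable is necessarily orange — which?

The 8 variables draw from only 8 values {black, blue, brown, orange, pink, teal, white, yellow}, so each is used; only x_6 can be brown, hence x_6 = brown.
The 7 still-open variables draw from only 7 values {black, blue, orange, pink, teal, white, yellow}, so each is used; only x_3 can be white, hence x_3 = white.
The 6 still-open variables together cover exactly {black, blue, orange, pink, teal, yellow} — 6 values for 6 variables — and yellow appears only in x_5's list, so x_5 = yellow.
The 5 still-open variables together cover exactly {black, blue, orange, pink, teal} — 5 values for 5 variables — and orange appears only in x_1's list, so x_1 = orange.

x_1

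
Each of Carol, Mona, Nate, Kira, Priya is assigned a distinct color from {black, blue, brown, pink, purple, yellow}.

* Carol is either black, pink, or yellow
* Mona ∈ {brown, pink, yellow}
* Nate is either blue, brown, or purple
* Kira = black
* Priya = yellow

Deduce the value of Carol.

Kira's domain is down to {black}, so Kira = black. Eliminate black elsewhere: Carol.
That leaves Priya = yellow. Remove yellow from Carol, Mona.
So Carol = pink.

pink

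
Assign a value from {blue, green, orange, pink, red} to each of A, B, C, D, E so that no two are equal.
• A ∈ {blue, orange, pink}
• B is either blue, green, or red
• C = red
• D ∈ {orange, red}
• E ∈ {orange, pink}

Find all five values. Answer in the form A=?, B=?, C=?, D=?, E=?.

A=blue, B=green, C=red, D=orange, E=pink

C must be red (only option left). Eliminate red elsewhere: B, D.
That leaves D = orange. So A, E can't be orange.
That leaves E = pink. Eliminate pink elsewhere: A.
A has just one choice, so A = blue. Strike blue from B.
That leaves B = green.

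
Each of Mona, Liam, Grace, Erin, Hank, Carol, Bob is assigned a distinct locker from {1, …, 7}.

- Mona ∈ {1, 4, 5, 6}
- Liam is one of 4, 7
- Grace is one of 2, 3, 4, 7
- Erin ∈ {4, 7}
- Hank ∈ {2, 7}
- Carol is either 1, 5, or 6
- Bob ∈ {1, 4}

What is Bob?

The 7 variables together cover exactly {1, 2, 3, 4, 5, 6, 7} — 7 values for 7 variables — and 3 appears only in Grace's list, so Grace = 3.
The 6 still-open variables together cover exactly {1, 2, 4, 5, 6, 7} — 6 values for 6 variables — and 2 appears only in Hank's list, so Hank = 2.
Liam and Erin between them cover only {4, 7} — a naked pair. Remove those values from Mona, Bob.
So Bob = 1.

1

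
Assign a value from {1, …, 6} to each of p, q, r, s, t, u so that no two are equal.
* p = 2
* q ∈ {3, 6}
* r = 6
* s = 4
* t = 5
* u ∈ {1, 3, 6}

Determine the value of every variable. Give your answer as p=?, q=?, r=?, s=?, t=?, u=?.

p=2, q=3, r=6, s=4, t=5, u=1

p's domain is down to {2}, so p = 2.
r must be 6 (only option left). So q, u can't be 6.
s's domain is down to {4}, so s = 4.
t has just one choice, so t = 5.
q has just one choice, so q = 3. Eliminate 3 elsewhere: u.
u's domain is down to {1}, so u = 1.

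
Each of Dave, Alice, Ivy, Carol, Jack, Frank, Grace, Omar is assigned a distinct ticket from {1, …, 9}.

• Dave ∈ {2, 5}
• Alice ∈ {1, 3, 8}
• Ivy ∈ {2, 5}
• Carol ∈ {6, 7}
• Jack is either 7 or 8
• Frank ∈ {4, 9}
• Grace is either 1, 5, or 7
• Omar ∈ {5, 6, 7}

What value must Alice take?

3

The 2 variables Dave and Ivy are confined to {2, 5}, which locks those values in; drop them from Grace, Omar.
Carol and Omar share exactly the 2 values {6, 7}; by pigeonhole those values go to them, so strike 6, 7 from Jack, Grace.
Jack has just one choice, so Jack = 8. Remove 8 from Alice.
Grace has just one choice, so Grace = 1. Remove 1 from Alice.
So Alice = 3.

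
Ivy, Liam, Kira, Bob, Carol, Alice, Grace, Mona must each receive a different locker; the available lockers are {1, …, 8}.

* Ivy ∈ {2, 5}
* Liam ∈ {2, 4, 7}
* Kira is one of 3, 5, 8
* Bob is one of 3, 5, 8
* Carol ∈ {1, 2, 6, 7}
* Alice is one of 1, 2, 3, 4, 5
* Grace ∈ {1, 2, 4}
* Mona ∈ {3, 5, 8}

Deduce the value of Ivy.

2

The 8 variables together cover exactly {1, 2, 3, 4, 5, 6, 7, 8} — 8 values for 8 variables — and 6 appears only in Carol's list, so Carol = 6.
Among the 7 still-open variables, 7 fits only Liam (and all 7 values in {1, 2, 3, 4, 5, 7, 8} must be used), so Liam = 7.
Kira, Bob, Mona share exactly the 3 values {3, 5, 8}; by pigeonhole those values go to them, so strike 3, 5, 8 from Ivy, Alice.
So Ivy = 2.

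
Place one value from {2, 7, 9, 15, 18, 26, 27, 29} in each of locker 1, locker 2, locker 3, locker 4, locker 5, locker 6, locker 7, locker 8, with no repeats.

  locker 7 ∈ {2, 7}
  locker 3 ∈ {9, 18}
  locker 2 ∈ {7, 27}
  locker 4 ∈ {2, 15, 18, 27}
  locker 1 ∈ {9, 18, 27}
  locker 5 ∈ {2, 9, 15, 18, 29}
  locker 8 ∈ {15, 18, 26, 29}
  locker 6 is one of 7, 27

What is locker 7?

The 8 variables together cover exactly {2, 7, 9, 15, 18, 26, 27, 29} — 8 values for 8 variables — and 26 appears only in locker 8's list, so locker 8 = 26.
Among the 7 still-open variables, 29 fits only locker 5 (and all 7 values in {2, 7, 9, 15, 18, 27, 29} must be used), so locker 5 = 29.
The 6 still-open variables together cover exactly {2, 7, 9, 15, 18, 27} — 6 values for 6 variables — and 15 appears only in locker 4's list, so locker 4 = 15.
The 5 still-open variables draw from only 5 values {2, 7, 9, 18, 27}, so each is used; only locker 7 can be 2, hence locker 7 = 2.

2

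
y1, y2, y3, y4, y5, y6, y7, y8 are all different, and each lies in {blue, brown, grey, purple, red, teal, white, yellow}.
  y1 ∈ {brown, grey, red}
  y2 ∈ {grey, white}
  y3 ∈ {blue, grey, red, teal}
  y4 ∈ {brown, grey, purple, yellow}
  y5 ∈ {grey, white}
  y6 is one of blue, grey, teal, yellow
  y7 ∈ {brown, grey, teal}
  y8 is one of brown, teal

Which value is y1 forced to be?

red

Among the 8 variables, purple fits only y4 (and all 8 values in {blue, brown, grey, purple, red, teal, white, yellow} must be used), so y4 = purple.
The 7 still-open variables together cover exactly {blue, brown, grey, red, teal, white, yellow} — 7 values for 7 variables — and yellow appears only in y6's list, so y6 = yellow.
Among the 6 still-open variables, blue fits only y3 (and all 6 values in {blue, brown, grey, red, teal, white} must be used), so y3 = blue.
Among the 5 still-open variables, red fits only y1 (and all 5 values in {brown, grey, red, teal, white} must be used), so y1 = red.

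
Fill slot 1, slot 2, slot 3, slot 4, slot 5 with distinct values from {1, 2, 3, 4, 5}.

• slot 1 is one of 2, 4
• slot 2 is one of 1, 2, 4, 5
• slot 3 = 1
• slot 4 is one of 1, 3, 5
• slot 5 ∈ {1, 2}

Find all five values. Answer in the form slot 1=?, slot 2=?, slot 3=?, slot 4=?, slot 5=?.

slot 3 has just one choice, so slot 3 = 1. So slot 2, slot 4, slot 5 can't be 1.
slot 5 must be 2 (only option left). Remove 2 from slot 1, slot 2.
slot 1 has just one choice, so slot 1 = 4. Remove 4 from slot 2.
slot 2 must be 5 (only option left). Strike 5 from slot 4.
slot 4's domain is down to {3}, so slot 4 = 3.

slot 1=4, slot 2=5, slot 3=1, slot 4=3, slot 5=2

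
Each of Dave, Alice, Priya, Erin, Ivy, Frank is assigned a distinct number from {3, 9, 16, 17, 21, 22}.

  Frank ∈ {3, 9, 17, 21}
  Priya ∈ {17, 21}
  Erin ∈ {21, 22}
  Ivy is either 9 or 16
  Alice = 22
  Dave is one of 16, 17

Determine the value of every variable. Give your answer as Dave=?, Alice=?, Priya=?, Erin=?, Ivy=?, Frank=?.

Dave=16, Alice=22, Priya=17, Erin=21, Ivy=9, Frank=3

Alice has just one choice, so Alice = 22. Remove 22 from Erin.
Erin has just one choice, so Erin = 21. Remove 21 from Priya, Frank.
Priya has just one choice, so Priya = 17. Remove 17 from Dave, Frank.
Dave's domain is down to {16}, so Dave = 16. So Ivy can't be 16.
Ivy's domain is down to {9}, so Ivy = 9. Eliminate 9 elsewhere: Frank.
That leaves Frank = 3.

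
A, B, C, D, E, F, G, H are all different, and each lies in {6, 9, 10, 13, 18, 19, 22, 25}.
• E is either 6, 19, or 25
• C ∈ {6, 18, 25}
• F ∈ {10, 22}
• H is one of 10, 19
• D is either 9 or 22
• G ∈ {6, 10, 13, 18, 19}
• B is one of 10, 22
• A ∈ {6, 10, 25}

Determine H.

19

Among the 8 variables, 9 fits only D (and all 8 values in {6, 9, 10, 13, 18, 19, 22, 25} must be used), so D = 9.
The 7 still-open variables draw from only 7 values {6, 10, 13, 18, 19, 22, 25}, so each is used; only G can be 13, hence G = 13.
The 6 still-open variables draw from only 6 values {6, 10, 18, 19, 22, 25}, so each is used; only C can be 18, hence C = 18.
The 2 variables B and F are confined to {10, 22}, which locks those values in; drop them from A, H.
So H = 19.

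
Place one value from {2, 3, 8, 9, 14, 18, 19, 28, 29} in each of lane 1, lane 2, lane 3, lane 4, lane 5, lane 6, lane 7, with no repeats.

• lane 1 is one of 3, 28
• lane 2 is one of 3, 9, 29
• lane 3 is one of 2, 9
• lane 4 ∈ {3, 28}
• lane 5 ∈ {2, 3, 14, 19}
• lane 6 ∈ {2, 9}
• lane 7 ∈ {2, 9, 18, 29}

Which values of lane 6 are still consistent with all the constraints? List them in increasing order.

The 2 variables lane 1 and lane 4 are confined to {3, 28}, which locks those values in; drop them from lane 2, lane 5.
lane 3 and lane 6 between them cover only {2, 9} — a naked pair. Remove those values from lane 2, lane 5, lane 7.
lane 2 has just one choice, so lane 2 = 29. Remove 29 from lane 7.
lane 7's domain is down to {18}, so lane 7 = 18.
No further eliminations apply; lane 6 can still be any of 2, 9.

2, 9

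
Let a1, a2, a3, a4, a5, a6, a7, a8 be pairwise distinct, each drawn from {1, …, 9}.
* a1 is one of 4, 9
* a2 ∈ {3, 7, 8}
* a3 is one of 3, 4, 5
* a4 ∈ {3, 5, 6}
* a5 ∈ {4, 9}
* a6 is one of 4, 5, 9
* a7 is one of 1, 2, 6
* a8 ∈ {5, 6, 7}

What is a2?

a1 and a5 share exactly the 2 values {4, 9}; by pigeonhole those values go to them, so strike 4, 9 from a3, a6.
a6 must be 5 (only option left). So a3, a4, a8 can't be 5.
a3's domain is down to {3}, so a3 = 3. Eliminate 3 elsewhere: a2, a4.
That leaves a4 = 6. So a7, a8 can't be 6.
a8's domain is down to {7}, so a8 = 7. Remove 7 from a2.
So a2 = 8.

8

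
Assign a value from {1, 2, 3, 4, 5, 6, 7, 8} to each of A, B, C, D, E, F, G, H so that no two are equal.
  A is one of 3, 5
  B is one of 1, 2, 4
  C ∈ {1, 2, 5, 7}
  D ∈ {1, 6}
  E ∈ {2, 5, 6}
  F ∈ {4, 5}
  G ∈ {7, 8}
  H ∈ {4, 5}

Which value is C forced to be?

The 8 variables draw from only 8 values {1, 2, 3, 4, 5, 6, 7, 8}, so each is used; only A can be 3, hence A = 3.
Among the 7 still-open variables, 8 fits only G (and all 7 values in {1, 2, 4, 5, 6, 7, 8} must be used), so G = 8.
The 6 still-open variables draw from only 6 values {1, 2, 4, 5, 6, 7}, so each is used; only C can be 7, hence C = 7.

7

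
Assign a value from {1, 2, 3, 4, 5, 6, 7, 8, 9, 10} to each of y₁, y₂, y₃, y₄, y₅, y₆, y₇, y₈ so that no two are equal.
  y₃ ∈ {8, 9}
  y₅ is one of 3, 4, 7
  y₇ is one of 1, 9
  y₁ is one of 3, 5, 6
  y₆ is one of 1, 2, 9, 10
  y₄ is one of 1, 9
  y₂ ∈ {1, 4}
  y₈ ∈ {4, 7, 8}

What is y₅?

y₄ and y₇ between them cover only {1, 9} — a naked pair. Remove those values from y₂, y₃, y₆.
That leaves y₂ = 4. Remove 4 from y₅, y₈.
That leaves y₃ = 8. Remove 8 from y₈.
y₈ must be 7 (only option left). Eliminate 7 elsewhere: y₅.
So y₅ = 3.

3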